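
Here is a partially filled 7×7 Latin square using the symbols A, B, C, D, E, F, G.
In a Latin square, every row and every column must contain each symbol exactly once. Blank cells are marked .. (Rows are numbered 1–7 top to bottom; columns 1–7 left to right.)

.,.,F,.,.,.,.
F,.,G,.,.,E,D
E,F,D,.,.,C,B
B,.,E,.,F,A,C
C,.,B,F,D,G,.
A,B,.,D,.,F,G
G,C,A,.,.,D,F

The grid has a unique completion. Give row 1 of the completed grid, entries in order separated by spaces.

Row 1, column 1: row 1 has {F} and column 1 has {A, B, C, E, F, G}, leaving only D.
Row 1, column 6: row 1 has {D, F} and column 6 has {A, C, D, E, F, G}, leaving only B.
Row 2, column 2: row 2 has {D, E, F, G} and column 2 has {B, C, F}, leaving only A.
Row 4, column 4: row 4 has {A, B, C, E, F} and column 4 has {D, F}, leaving only G.
Row 3, column 4: row 3 has {B, C, D, E, F} and column 4 has {D, F, G}, leaving only A.
Row 3, column 5: row 3 has {A, B, C, D, E, F} and column 5 has {D, F}, leaving only G.
Row 4, column 2: row 4 has {A, B, C, E, F, G} and column 2 has {A, B, C, F}, leaving only D.
Row 5, column 2: row 5 has {B, C, D, F, G} and column 2 has {A, B, C, D, F}, leaving only E.
Row 1, column 2: row 1 has {B, D, F} and column 2 has {A, B, C, D, E, F}, leaving only G.
Row 5, column 7: row 5 has {B, C, D, E, F, G} and column 7 has {B, C, D, F, G}, leaving only A.
Row 1, column 7: row 1 has {B, D, F, G} and column 7 has {A, B, C, D, F, G}, leaving only E.
Row 1, column 4: row 1 has {B, D, E, F, G} and column 4 has {A, D, F, G}, leaving only C.
Row 1, column 5: row 1 has {B, C, D, E, F, G} and column 5 has {D, F, G}, leaving only A.
So row 1 reads: D G F C A B E.

D G F C A B E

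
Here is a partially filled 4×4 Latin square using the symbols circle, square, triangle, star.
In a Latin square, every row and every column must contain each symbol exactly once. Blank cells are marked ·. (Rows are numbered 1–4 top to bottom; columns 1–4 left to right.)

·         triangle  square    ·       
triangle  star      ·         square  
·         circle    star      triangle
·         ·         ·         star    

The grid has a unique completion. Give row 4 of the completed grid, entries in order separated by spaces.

circle square triangle star

Row 4, column 2: row 4 has {star} and column 2 has {circle, triangle, star}, leaving only square.
Row 4, column 1: row 4 has {square, star} and column 1 has {triangle}, leaving only circle.
Row 4, column 3: row 4 has {circle, square, star} and column 3 has {square, star}, leaving only triangle.
So row 4 reads: circle square triangle star.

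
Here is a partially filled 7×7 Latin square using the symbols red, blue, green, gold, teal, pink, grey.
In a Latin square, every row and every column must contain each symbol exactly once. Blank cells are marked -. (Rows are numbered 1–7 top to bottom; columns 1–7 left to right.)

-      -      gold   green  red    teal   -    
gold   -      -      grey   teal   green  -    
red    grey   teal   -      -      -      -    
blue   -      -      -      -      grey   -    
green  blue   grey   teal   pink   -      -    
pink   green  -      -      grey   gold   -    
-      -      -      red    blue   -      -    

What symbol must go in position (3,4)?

pink

Row 1, column 1: row 1 has {red, green, gold, teal} and column 1 has {red, blue, green, gold, pink}, leaving only grey.
Row 1, column 2: row 1 has {red, green, gold, teal, grey} and column 2 has {blue, green, grey}, leaving only pink.
Row 1, column 7: row 1 has {red, green, gold, teal, pink, grey} and column 7 has {}, leaving only blue.
Row 2, column 2: row 2 has {green, gold, teal, grey} and column 2 has {blue, green, pink, grey}, leaving only red.
Row 2, column 7: row 2 has {red, green, gold, teal, grey} and column 7 has {blue}, leaving only pink.
Row 2, column 3: row 2 has {red, green, gold, teal, pink, grey} and column 3 has {gold, teal, grey}, leaving only blue.
Row 5, column 6: row 5 has {blue, green, teal, pink, grey} and column 6 has {green, gold, teal, grey}, leaving only red.
Row 5, column 7: row 5 has {red, blue, green, teal, pink, grey} and column 7 has {blue, pink}, leaving only gold.
Row 3, column 7: row 3 has {red, teal, grey} and column 7 has {blue, gold, pink}, leaving only green.
Row 3, column 5: row 3 has {red, green, teal, grey} and column 5 has {red, blue, teal, pink, grey}, leaving only gold.
Row 4, column 5: row 4 has {blue, grey} and column 5 has {red, blue, gold, teal, pink, grey}, leaving only green.
Row 6, column 3: row 6 has {green, gold, pink, grey} and column 3 has {blue, gold, teal, grey}, leaving only red.
Row 4, column 3: row 4 has {blue, green, grey} and column 3 has {red, blue, gold, teal, grey}, leaving only pink.
Row 4, column 4: row 4 has {blue, green, pink, grey} and column 4 has {red, green, teal, grey}, leaving only gold.
Row 4, column 2: row 4 has {blue, green, gold, pink, grey} and column 2 has {red, blue, green, pink, grey}, leaving only teal.
Row 4, column 7: row 4 has {blue, green, gold, teal, pink, grey} and column 7 has {blue, green, gold, pink}, leaving only red.
Row 6, column 4: row 6 has {red, green, gold, pink, grey} and column 4 has {red, green, gold, teal, grey}, leaving only blue.
Row 3 already has {red, green, gold, teal, grey} and column 4 already has {red, blue, green, gold, teal, grey}, so row 3, column 4 must be pink.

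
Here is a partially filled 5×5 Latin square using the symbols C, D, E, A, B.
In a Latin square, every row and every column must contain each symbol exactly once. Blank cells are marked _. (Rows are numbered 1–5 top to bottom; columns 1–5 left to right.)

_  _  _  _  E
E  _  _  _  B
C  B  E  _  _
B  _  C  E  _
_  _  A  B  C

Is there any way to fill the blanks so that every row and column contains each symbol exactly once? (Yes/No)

Yes

No row or column among the givens repeats a symbol, and propagating forced cells runs into no contradiction.
One valid completion exists (for instance, A D B C E / E C D A B / C B E D A / B A C E D / D E A B C).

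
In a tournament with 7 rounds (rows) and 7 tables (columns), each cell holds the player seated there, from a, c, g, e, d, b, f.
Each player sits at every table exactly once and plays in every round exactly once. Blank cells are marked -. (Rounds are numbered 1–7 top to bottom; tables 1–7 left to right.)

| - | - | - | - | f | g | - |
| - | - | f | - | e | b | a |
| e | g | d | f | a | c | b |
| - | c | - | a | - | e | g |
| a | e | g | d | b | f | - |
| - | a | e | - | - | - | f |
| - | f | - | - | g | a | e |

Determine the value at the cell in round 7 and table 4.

Round 2, table 2: round 2 has {a, e, b, f} and table 2 has {a, c, g, e, f}, leaving only d.
Round 1, table 2: round 1 has {g, f} and table 2 has {a, c, g, e, d, f}, leaving only b.
Round 4, table 3: round 4 has {a, c, g, e} and table 3 has {g, e, d, f}, leaving only b.
Round 4, table 5: round 4 has {a, c, g, e, b} and table 5 has {a, g, e, b, f}, leaving only d.
Round 4, table 1: round 4 has {a, c, g, e, d, b} and table 1 has {a, e}, leaving only f.
Round 5, table 7: round 5 has {a, g, e, d, b, f} and table 7 has {a, g, e, b, f}, leaving only c.
Round 1, table 7: round 1 has {g, b, f} and table 7 has {a, c, g, e, b, f}, leaving only d.
Round 1, table 1: round 1 has {g, d, b, f} and table 1 has {a, e, f}, leaving only c.
Round 1, table 3: round 1 has {c, g, d, b, f} and table 3 has {g, e, d, b, f}, leaving only a.
Round 1, table 4: round 1 has {a, c, g, d, b, f} and table 4 has {a, d, f}, leaving only e.
Round 2, table 1: round 2 has {a, e, d, b, f} and table 1 has {a, c, e, f}, leaving only g.
Round 2, table 4: round 2 has {a, g, e, d, b, f} and table 4 has {a, e, d, f}, leaving only c.
Round 7 already has {a, g, e, f} and table 4 already has {a, c, e, d, f}, so round 7, table 4 must be b.

b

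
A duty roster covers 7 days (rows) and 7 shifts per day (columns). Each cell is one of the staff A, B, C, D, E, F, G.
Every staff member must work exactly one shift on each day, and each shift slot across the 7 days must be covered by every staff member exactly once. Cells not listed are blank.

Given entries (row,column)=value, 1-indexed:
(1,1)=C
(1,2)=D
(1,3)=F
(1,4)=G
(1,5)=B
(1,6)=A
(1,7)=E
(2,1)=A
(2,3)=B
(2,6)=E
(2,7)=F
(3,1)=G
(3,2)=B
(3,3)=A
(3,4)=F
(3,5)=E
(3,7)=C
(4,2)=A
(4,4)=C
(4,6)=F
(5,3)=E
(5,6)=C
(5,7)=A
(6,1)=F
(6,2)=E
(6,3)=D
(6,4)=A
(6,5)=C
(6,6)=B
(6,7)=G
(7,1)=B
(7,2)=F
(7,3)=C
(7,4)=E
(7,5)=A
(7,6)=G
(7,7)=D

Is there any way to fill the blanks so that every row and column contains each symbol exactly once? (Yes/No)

No day or shift among the givens repeats a symbol, and propagating forced cells runs into no contradiction.
One valid completion exists (for instance, C D F G B A E / A C B D G E F / G B A F E D C / E A G C D F B / D G E B F C A / F E D A C B G / B F C E A G D).

Yes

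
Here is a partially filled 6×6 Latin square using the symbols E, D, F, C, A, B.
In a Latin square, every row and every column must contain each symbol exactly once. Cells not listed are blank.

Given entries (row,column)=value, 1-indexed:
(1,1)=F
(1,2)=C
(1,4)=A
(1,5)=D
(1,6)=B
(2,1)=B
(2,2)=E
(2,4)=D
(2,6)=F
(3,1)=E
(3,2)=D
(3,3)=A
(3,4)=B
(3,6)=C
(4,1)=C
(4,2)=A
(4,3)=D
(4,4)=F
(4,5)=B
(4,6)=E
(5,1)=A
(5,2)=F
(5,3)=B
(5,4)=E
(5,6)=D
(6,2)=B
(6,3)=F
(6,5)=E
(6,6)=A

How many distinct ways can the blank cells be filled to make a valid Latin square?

1

Row 1, column 3: eliminating its row and column leaves {E}.
Row 2, column 3: eliminating its row and column leaves {C}.
Row 2, column 5: eliminating its row and column leaves {C, A}.
Row 3, column 5: eliminating its row and column leaves {F}.
Row 5, column 5: eliminating its row and column leaves {C}.
Row 6, column 1: eliminating its row and column leaves {D}.
Row 6, column 4: eliminating its row and column leaves {C}.
Only one assignment across all blanks avoids any row or column repeat, giving 1 completion.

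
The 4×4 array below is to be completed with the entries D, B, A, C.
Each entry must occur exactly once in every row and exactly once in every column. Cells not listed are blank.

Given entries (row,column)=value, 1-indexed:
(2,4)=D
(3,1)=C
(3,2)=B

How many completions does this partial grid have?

Row 1, column 1: eliminating its row and column leaves {D, B, A}.
Row 1, column 2: eliminating its row and column leaves {D, A, C}.
Row 1, column 3: eliminating its row and column leaves {D, B, A, C}.
Row 1, column 4: eliminating its row and column leaves {B, A, C}.
Row 2, column 1: eliminating its row and column leaves {B, A}.
Row 2, column 2: eliminating its row and column leaves {A, C}.
Row 2, column 3: eliminating its row and column leaves {B, A, C}.
Row 3, column 3: eliminating its row and column leaves {D, A}.
Row 3, column 4: eliminating its row and column leaves {A}.
Row 4, column 1: eliminating its row and column leaves {D, B, A}.
Row 4, column 2: eliminating its row and column leaves {D, A, C}.
Row 4, column 3: eliminating its row and column leaves {D, B, A, C}.
Row 4, column 4: eliminating its row and column leaves {B, A, C}.
Enumerating the assignments across these blanks that avoid any row or column repeat gives 8 completions.

8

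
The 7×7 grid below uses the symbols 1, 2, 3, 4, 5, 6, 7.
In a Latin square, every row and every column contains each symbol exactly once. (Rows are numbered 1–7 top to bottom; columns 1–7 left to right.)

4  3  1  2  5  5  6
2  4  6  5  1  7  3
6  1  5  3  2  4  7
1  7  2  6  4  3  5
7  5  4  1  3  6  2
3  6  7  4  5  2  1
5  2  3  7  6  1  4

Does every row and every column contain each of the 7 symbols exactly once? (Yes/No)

No

Row 1 contains 5 twice (at columns 5 and 6), so it is not a permutation.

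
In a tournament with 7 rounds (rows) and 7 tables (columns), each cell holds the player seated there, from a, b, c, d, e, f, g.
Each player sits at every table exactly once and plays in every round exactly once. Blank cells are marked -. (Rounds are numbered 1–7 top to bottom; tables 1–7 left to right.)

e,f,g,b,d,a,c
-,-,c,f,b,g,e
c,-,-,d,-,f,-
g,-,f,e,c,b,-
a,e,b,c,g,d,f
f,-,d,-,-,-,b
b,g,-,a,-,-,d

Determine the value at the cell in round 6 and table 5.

a

Round 2, table 1: round 2 has {b, c, e, f, g} and table 1 has {a, b, c, e, f, g}, leaving only d.
Round 2, table 2: round 2 has {b, c, d, e, f, g} and table 2 has {e, f, g}, leaving only a.
Round 3, table 2: round 3 has {c, d, f} and table 2 has {a, e, f, g}, leaving only b.
Round 4, table 2: round 4 has {b, c, e, f, g} and table 2 has {a, b, e, f, g}, leaving only d.
Round 4, table 7: round 4 has {b, c, d, e, f, g} and table 7 has {b, c, d, e, f}, leaving only a.
Round 3, table 7: round 3 has {b, c, d, f} and table 7 has {a, b, c, d, e, f}, leaving only g.
Round 6, table 2: round 6 has {b, d, f} and table 2 has {a, b, d, e, f, g}, leaving only c.
Round 6, table 4: round 6 has {b, c, d, f} and table 4 has {a, b, c, d, e, f}, leaving only g.
Round 6, table 6: round 6 has {b, c, d, f, g} and table 6 has {a, b, d, f, g}, leaving only e.
Round 6 already has {b, c, d, e, f, g} and table 5 already has {b, c, d, g}, so round 6, table 5 must be a.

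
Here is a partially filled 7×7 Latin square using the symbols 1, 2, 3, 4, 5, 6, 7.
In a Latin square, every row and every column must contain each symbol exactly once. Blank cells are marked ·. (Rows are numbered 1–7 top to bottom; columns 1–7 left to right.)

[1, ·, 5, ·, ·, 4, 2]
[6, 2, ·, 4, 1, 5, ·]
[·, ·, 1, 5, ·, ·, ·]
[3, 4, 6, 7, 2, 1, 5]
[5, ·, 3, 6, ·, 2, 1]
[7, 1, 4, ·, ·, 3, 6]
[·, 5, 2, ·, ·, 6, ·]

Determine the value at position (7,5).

Row 1, column 4: row 1 has {1, 2, 4, 5} and column 4 has {4, 5, 6, 7}, leaving only 3.
Row 2, column 3: row 2 has {1, 2, 4, 5, 6} and column 3 has {1, 2, 3, 4, 5, 6}, leaving only 7.
Row 2, column 7: row 2 has {1, 2, 4, 5, 6, 7} and column 7 has {1, 2, 5, 6}, leaving only 3.
Row 3, column 6: row 3 has {1, 5} and column 6 has {1, 2, 3, 4, 5, 6}, leaving only 7.
Row 3, column 7: row 3 has {1, 5, 7} and column 7 has {1, 2, 3, 5, 6}, leaving only 4.
Row 3, column 1: row 3 has {1, 4, 5, 7} and column 1 has {1, 3, 5, 6, 7}, leaving only 2.
Row 5, column 2: row 5 has {1, 2, 3, 5, 6} and column 2 has {1, 2, 4, 5}, leaving only 7.
Row 1, column 2: row 1 has {1, 2, 3, 4, 5} and column 2 has {1, 2, 4, 5, 7}, leaving only 6.
Row 1, column 5: row 1 has {1, 2, 3, 4, 5, 6} and column 5 has {1, 2}, leaving only 7.
Row 3, column 2: row 3 has {1, 2, 4, 5, 7} and column 2 has {1, 2, 4, 5, 6, 7}, leaving only 3.
Row 3, column 5: row 3 has {1, 2, 3, 4, 5, 7} and column 5 has {1, 2, 7}, leaving only 6.
Row 5, column 5: row 5 has {1, 2, 3, 5, 6, 7} and column 5 has {1, 2, 6, 7}, leaving only 4.
Row 7 already has {2, 5, 6} and column 5 already has {1, 2, 4, 6, 7}, so row 7, column 5 must be 3.

3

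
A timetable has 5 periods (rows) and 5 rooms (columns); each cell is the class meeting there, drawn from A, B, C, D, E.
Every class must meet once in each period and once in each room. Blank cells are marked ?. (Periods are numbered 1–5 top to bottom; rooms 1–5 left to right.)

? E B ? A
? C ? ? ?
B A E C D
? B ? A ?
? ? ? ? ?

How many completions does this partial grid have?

3

Period 1, room 1: eliminating its period and room leaves {C, D}.
Period 1, room 4: eliminating its period and room leaves {D}.
Period 2, room 1: eliminating its period and room leaves {A, D, E}.
Period 2, room 3: eliminating its period and room leaves {A, D}.
Period 2, room 4: eliminating its period and room leaves {B, D, E}.
Period 2, room 5: eliminating its period and room leaves {B, E}.
Period 4, room 1: eliminating its period and room leaves {C, D, E}.
Period 4, room 3: eliminating its period and room leaves {C, D}.
Period 4, room 5: eliminating its period and room leaves {C, E}.
Period 5, room 1: eliminating its period and room leaves {A, C, D, E}.
Period 5, room 2: eliminating its period and room leaves {D}.
Period 5, room 3: eliminating its period and room leaves {A, C, D}.
Period 5, room 4: eliminating its period and room leaves {B, D, E}.
Period 5, room 5: eliminating its period and room leaves {B, C, E}.
Enumerating the assignments across these blanks that avoid any period or room repeat gives 3 completions.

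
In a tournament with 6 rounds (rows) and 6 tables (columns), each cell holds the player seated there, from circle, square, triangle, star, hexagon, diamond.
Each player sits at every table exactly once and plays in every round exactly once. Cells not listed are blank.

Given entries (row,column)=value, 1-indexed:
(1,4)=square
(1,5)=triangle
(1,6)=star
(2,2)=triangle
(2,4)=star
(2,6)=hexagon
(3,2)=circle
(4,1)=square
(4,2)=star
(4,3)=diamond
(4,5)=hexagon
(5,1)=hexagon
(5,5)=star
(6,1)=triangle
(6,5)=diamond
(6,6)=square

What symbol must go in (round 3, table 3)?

Round 3, table 5: round 3 has {circle} and table 5 has {triangle, star, hexagon, diamond}, leaving only square.
Round 2, table 5: round 2 has {triangle, star, hexagon} and table 5 has {square, triangle, star, hexagon, diamond}, leaving only circle.
Round 2, table 1: round 2 has {circle, triangle, star, hexagon} and table 1 has {square, triangle, hexagon}, leaving only diamond.
Round 1, table 1: round 1 has {square, triangle, star} and table 1 has {square, triangle, hexagon, diamond}, leaving only circle.
Round 1, table 3: round 1 has {circle, square, triangle, star} and table 3 has {diamond}, leaving only hexagon.
Round 1, table 2: round 1 has {circle, square, triangle, star, hexagon} and table 2 has {circle, triangle, star}, leaving only diamond.
Round 2, table 3: round 2 has {circle, triangle, star, hexagon, diamond} and table 3 has {hexagon, diamond}, leaving only square.
Round 3, table 1: round 3 has {circle, square} and table 1 has {circle, square, triangle, hexagon, diamond}, leaving only star.
Round 3 already has {circle, square, star} and table 3 already has {square, hexagon, diamond}, so round 3, table 3 must be triangle.

triangle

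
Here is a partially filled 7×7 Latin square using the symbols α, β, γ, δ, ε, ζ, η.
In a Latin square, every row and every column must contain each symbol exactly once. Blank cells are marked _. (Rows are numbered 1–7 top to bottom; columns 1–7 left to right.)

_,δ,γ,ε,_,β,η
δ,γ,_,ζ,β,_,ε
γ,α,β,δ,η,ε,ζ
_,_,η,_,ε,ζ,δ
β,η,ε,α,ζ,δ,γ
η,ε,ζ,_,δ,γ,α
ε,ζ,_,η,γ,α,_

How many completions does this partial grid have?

1

Row 1, column 1: eliminating its row and column leaves {α, ζ}.
Row 1, column 5: eliminating its row and column leaves {α}.
Row 2, column 3: eliminating its row and column leaves {α}.
Row 2, column 6: eliminating its row and column leaves {η}.
Row 4, column 1: eliminating its row and column leaves {α}.
Row 4, column 2: eliminating its row and column leaves {β}.
Row 4, column 4: eliminating its row and column leaves {β, γ}.
Row 6, column 4: eliminating its row and column leaves {β}.
Row 7, column 3: eliminating its row and column leaves {δ}.
Row 7, column 7: eliminating its row and column leaves {β}.
Only one assignment across all blanks avoids any row or column repeat, giving 1 completion.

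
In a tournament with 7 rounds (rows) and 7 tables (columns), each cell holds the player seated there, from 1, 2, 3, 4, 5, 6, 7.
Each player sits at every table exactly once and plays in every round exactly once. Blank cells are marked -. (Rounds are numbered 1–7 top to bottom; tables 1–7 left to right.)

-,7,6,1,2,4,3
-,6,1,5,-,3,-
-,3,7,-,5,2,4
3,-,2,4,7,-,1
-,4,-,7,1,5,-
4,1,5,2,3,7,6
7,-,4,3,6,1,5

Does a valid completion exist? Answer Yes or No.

Yes

No round or table among the givens repeats a symbol, and propagating forced cells runs into no contradiction.
One valid completion exists (for instance, 5 7 6 1 2 4 3 / 2 6 1 5 4 3 7 / 1 3 7 6 5 2 4 / 3 5 2 4 7 6 1 / 6 4 3 7 1 5 2 / 4 1 5 2 3 7 6 / 7 2 4 3 6 1 5).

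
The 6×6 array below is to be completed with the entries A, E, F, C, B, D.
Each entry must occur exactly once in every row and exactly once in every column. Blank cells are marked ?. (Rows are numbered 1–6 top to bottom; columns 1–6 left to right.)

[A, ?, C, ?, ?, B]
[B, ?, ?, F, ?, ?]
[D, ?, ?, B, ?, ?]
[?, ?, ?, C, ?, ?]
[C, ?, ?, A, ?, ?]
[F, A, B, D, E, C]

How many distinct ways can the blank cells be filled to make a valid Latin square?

40

Row 1, column 2: eliminating its row and column leaves {E, F, D}.
Row 1, column 4: eliminating its row and column leaves {E}.
Row 1, column 5: eliminating its row and column leaves {F, D}.
Row 2, column 2: eliminating its row and column leaves {E, C, D}.
Row 2, column 3: eliminating its row and column leaves {A, E, D}.
Row 2, column 5: eliminating its row and column leaves {A, C, D}.
Row 2, column 6: eliminating its row and column leaves {A, E, D}.
Row 3, column 2: eliminating its row and column leaves {E, F, C}.
Row 3, column 3: eliminating its row and column leaves {A, E, F}.
Row 3, column 5: eliminating its row and column leaves {A, F, C}.
Row 3, column 6: eliminating its row and column leaves {A, E, F}.
Row 4, column 1: eliminating its row and column leaves {E}.
Row 4, column 2: eliminating its row and column leaves {E, F, B, D}.
Row 4, column 3: eliminating its row and column leaves {A, E, F, D}.
Row 4, column 5: eliminating its row and column leaves {A, F, B, D}.
Row 4, column 6: eliminating its row and column leaves {A, E, F, D}.
Row 5, column 2: eliminating its row and column leaves {E, F, B, D}.
Row 5, column 3: eliminating its row and column leaves {E, F, D}.
Row 5, column 5: eliminating its row and column leaves {F, B, D}.
Row 5, column 6: eliminating its row and column leaves {E, F, D}.
Enumerating the assignments across these blanks that avoid any row or column repeat gives 40 completions.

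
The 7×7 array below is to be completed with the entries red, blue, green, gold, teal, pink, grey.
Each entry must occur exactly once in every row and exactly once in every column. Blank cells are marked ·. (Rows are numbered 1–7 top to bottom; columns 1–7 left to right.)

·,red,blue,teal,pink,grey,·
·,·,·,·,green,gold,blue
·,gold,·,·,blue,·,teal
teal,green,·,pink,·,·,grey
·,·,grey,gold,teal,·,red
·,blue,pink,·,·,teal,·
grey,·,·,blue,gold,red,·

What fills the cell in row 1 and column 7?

Row 4, column 5: row 4 has {green, teal, pink, grey} and column 5 has {blue, green, gold, teal, pink}, leaving only red.
Row 4, column 3: row 4 has {red, green, teal, pink, grey} and column 3 has {blue, pink, grey}, leaving only gold.
Row 4, column 6: row 4 has {red, green, gold, teal, pink, grey} and column 6 has {red, gold, teal, grey}, leaving only blue.
Row 5, column 2: row 5 has {red, gold, teal, grey} and column 2 has {red, blue, green, gold}, leaving only pink.
Row 5, column 6: row 5 has {red, gold, teal, pink, grey} and column 6 has {red, blue, gold, teal, grey}, leaving only green.
Row 3, column 6: row 3 has {blue, gold, teal} and column 6 has {red, blue, green, gold, teal, grey}, leaving only pink.
Row 5, column 1: row 5 has {red, green, gold, teal, pink, grey} and column 1 has {teal, grey}, leaving only blue.
Row 6, column 5: row 6 has {blue, teal, pink} and column 5 has {red, blue, green, gold, teal, pink}, leaving only grey.
Row 7, column 2: row 7 has {red, blue, gold, grey} and column 2 has {red, blue, green, gold, pink}, leaving only teal.
Row 2, column 2: row 2 has {blue, green, gold} and column 2 has {red, blue, green, gold, teal, pink}, leaving only grey.
Row 2, column 4: row 2 has {blue, green, gold, grey} and column 4 has {blue, gold, teal, pink}, leaving only red.
Row 2, column 1: row 2 has {red, blue, green, gold, grey} and column 1 has {blue, teal, grey}, leaving only pink.
Row 2, column 3: row 2 has {red, blue, green, gold, pink, grey} and column 3 has {blue, gold, pink, grey}, leaving only teal.
Row 6, column 4: row 6 has {blue, teal, pink, grey} and column 4 has {red, blue, gold, teal, pink}, leaving only green.
Row 3, column 4: row 3 has {blue, gold, teal, pink} and column 4 has {red, blue, green, gold, teal, pink}, leaving only grey.
Row 6, column 7: row 6 has {blue, green, teal, pink, grey} and column 7 has {red, blue, teal, grey}, leaving only gold.
Row 1 already has {red, blue, teal, pink, grey} and column 7 already has {red, blue, gold, teal, grey}, so row 1, column 7 must be green.

green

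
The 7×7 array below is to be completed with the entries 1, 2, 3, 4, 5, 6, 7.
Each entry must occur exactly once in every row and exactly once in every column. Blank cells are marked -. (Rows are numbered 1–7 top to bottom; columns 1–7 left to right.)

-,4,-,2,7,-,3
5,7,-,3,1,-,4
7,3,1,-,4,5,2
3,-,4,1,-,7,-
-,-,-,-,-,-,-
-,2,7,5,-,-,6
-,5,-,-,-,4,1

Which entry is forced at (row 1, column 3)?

Row 3, column 4: row 3 has {1, 2, 3, 4, 5, 7} and column 4 has {1, 2, 3, 5}, leaving only 6.
Row 4, column 2: row 4 has {1, 3, 4, 7} and column 2 has {2, 3, 4, 5, 7}, leaving only 6.
Row 4, column 7: row 4 has {1, 3, 4, 6, 7} and column 7 has {1, 2, 3, 4, 6}, leaving only 5.
Row 4, column 5: row 4 has {1, 3, 4, 5, 6, 7} and column 5 has {1, 4, 7}, leaving only 2.
Row 5, column 2: row 5 has {} and column 2 has {2, 3, 4, 5, 6, 7}, leaving only 1.
Row 5, column 7: row 5 has {1} and column 7 has {1, 2, 3, 4, 5, 6}, leaving only 7.
Row 5, column 4: row 5 has {1, 7} and column 4 has {1, 2, 3, 5, 6}, leaving only 4.
Row 6, column 5: row 6 has {2, 5, 6, 7} and column 5 has {1, 2, 4, 7}, leaving only 3.
Row 6, column 6: row 6 has {2, 3, 5, 6, 7} and column 6 has {4, 5, 7}, leaving only 1.
Row 1, column 6: row 1 has {2, 3, 4, 7} and column 6 has {1, 4, 5, 7}, leaving only 6.
Row 1 already has {2, 3, 4, 6, 7} and column 3 already has {1, 4, 7}, so row 1, column 3 must be 5.

5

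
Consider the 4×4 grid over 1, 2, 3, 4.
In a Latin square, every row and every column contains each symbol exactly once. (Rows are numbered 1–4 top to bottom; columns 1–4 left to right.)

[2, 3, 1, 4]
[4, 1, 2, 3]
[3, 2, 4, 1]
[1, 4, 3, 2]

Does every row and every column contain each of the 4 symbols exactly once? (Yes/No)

Each row is a permutation of the 4 symbols, and so is each column.

Yes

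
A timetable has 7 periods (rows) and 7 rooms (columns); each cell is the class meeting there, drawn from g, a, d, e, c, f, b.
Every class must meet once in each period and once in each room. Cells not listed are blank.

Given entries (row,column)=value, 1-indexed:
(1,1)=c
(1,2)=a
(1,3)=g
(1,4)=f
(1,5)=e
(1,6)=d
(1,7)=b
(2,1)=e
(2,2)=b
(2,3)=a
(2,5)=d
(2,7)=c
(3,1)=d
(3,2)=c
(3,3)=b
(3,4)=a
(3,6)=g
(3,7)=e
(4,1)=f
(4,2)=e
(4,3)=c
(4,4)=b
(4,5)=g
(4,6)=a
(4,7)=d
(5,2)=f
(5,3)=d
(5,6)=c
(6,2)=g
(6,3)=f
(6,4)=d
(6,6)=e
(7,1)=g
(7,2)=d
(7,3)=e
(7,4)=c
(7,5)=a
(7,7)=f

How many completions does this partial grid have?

1

Period 2, room 4: eliminating its period and room leaves {g}.
Period 2, room 6: eliminating its period and room leaves {f}.
Period 3, room 5: eliminating its period and room leaves {f}.
Period 5, room 1: eliminating its period and room leaves {a, b}.
Period 5, room 4: eliminating its period and room leaves {g, e}.
Period 5, room 5: eliminating its period and room leaves {b}.
Period 5, room 7: eliminating its period and room leaves {g, a}.
Period 6, room 1: eliminating its period and room leaves {a, b}.
Period 6, room 5: eliminating its period and room leaves {c, b}.
Period 6, room 7: eliminating its period and room leaves {a}.
Period 7, room 6: eliminating its period and room leaves {b}.
Only one assignment across all blanks avoids any period or room repeat, giving 1 completion.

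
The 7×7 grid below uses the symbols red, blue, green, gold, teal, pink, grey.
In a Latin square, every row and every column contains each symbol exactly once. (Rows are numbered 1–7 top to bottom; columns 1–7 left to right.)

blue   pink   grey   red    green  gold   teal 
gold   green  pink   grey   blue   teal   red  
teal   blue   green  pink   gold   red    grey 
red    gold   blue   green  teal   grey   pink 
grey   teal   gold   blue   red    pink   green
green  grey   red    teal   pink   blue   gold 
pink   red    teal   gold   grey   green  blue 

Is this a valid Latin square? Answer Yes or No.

Yes

Each row is a permutation of the 7 symbols, and so is each column.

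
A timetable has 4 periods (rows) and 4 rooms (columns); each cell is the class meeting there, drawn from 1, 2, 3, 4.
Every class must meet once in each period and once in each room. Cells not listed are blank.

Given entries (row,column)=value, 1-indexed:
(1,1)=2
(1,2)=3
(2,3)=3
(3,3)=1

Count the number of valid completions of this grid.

4

Period 1, room 3: eliminating its period and room leaves {4}.
Period 1, room 4: eliminating its period and room leaves {1, 4}.
Period 2, room 1: eliminating its period and room leaves {1, 4}.
Period 2, room 2: eliminating its period and room leaves {1, 2, 4}.
Period 2, room 4: eliminating its period and room leaves {1, 2, 4}.
Period 3, room 1: eliminating its period and room leaves {3, 4}.
Period 3, room 2: eliminating its period and room leaves {2, 4}.
Period 3, room 4: eliminating its period and room leaves {2, 3, 4}.
Period 4, room 1: eliminating its period and room leaves {1, 3, 4}.
Period 4, room 2: eliminating its period and room leaves {1, 2, 4}.
Period 4, room 3: eliminating its period and room leaves {2, 4}.
Period 4, room 4: eliminating its period and room leaves {1, 2, 3, 4}.
Enumerating the assignments across these blanks that avoid any period or room repeat gives 4 completions.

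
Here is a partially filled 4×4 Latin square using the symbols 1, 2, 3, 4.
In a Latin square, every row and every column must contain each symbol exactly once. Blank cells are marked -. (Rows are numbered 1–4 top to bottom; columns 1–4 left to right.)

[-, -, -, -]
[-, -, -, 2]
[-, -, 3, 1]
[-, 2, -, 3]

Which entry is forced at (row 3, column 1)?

2

Row 1, column 4: row 1 has {} and column 4 has {1, 2, 3}, leaving only 4.
Row 3, column 2: row 3 has {1, 3} and column 2 has {2}, leaving only 4.
Row 3 already has {1, 3, 4} and column 1 already has {}, so row 3, column 1 must be 2.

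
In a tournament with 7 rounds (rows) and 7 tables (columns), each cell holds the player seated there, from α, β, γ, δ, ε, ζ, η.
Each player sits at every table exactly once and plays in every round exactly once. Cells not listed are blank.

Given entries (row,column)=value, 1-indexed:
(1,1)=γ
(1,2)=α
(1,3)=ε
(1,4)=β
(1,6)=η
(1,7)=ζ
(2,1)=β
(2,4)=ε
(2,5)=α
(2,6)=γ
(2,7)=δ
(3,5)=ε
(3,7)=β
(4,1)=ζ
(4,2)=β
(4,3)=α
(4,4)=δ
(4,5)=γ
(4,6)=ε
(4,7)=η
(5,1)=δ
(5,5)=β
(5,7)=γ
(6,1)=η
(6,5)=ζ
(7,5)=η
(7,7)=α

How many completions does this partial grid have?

Round 1, table 5: eliminating its round and table leaves {δ}.
Round 2, table 2: eliminating its round and table leaves {ζ, η}.
Round 2, table 3: eliminating its round and table leaves {ζ, η}.
Round 3, table 1: eliminating its round and table leaves {α}.
Round 3, table 2: eliminating its round and table leaves {γ, δ, ζ, η}.
Round 3, table 3: eliminating its round and table leaves {γ, δ, ζ, η}.
Round 3, table 4: eliminating its round and table leaves {α, γ, ζ, η}.
Round 3, table 6: eliminating its round and table leaves {α, δ, ζ}.
Round 5, table 2: eliminating its round and table leaves {ε, ζ, η}.
Round 5, table 3: eliminating its round and table leaves {ζ, η}.
Round 5, table 4: eliminating its round and table leaves {α, ζ, η}.
Round 5, table 6: eliminating its round and table leaves {α, ζ}.
Round 6, table 2: eliminating its round and table leaves {γ, δ, ε}.
Round 6, table 3: eliminating its round and table leaves {β, γ, δ}.
Round 6, table 4: eliminating its round and table leaves {α, γ}.
Round 6, table 6: eliminating its round and table leaves {α, β, δ}.
Round 6, table 7: eliminating its round and table leaves {ε}.
Round 7, table 1: eliminating its round and table leaves {ε}.
Round 7, table 2: eliminating its round and table leaves {γ, δ, ε, ζ}.
Round 7, table 3: eliminating its round and table leaves {β, γ, δ, ζ}.
Round 7, table 4: eliminating its round and table leaves {γ, ζ}.
Round 7, table 6: eliminating its round and table leaves {β, δ, ζ}.
Enumerating the assignments across these blanks that avoid any round or table repeat gives 8 completions.

8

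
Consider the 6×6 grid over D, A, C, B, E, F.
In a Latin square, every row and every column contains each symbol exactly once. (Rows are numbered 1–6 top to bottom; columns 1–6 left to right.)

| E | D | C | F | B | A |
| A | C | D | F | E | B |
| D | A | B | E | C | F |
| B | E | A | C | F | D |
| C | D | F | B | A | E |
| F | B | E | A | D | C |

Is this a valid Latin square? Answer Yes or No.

Every row is a permutation, but column 4 contains F twice (at rows 1 and 2).

No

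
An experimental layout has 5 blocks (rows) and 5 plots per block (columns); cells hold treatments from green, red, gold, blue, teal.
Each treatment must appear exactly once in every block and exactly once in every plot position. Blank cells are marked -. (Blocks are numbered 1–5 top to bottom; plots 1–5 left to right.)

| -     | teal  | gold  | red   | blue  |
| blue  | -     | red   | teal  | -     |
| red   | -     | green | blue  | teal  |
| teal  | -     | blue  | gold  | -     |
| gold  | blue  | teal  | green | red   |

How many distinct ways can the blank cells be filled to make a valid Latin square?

Block 1, plot 1: eliminating its block and plot leaves {green}.
Block 2, plot 2: eliminating its block and plot leaves {green, gold}.
Block 2, plot 5: eliminating its block and plot leaves {green, gold}.
Block 3, plot 2: eliminating its block and plot leaves {gold}.
Block 4, plot 2: eliminating its block and plot leaves {green, red}.
Block 4, plot 5: eliminating its block and plot leaves {green}.
Only one assignment across all blanks avoids any block or plot repeat, giving 1 completion.

1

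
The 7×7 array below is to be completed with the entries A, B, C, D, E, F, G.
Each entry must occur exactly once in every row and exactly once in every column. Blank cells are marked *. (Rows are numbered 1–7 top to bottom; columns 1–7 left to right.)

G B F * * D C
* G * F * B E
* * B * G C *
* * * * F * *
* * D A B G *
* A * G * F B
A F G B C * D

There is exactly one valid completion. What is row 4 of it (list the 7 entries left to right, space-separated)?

B D E C F A G

Row 1, column 4: row 1 has {B, C, D, F, G} and column 4 has {A, B, F, G}, leaving only E.
Row 1, column 5: row 1 has {B, C, D, E, F, G} and column 5 has {B, C, F, G}, leaving only A.
Row 2, column 5: row 2 has {B, E, F, G} and column 5 has {A, B, C, F, G}, leaving only D.
Row 2, column 1: row 2 has {B, D, E, F, G} and column 1 has {A, G}, leaving only C.
Row 2, column 3: row 2 has {B, C, D, E, F, G} and column 3 has {B, D, F, G}, leaving only A.
Row 3, column 4: row 3 has {B, C, G} and column 4 has {A, B, E, F, G}, leaving only D.
Row 4, column 4: row 4 has {F} and column 4 has {A, B, D, E, F, G}, leaving only C.
Row 4, column 3: row 4 has {C, F} and column 3 has {A, B, D, F, G}, leaving only E.
Row 4, column 2: row 4 has {C, E, F} and column 2 has {A, B, F, G}, leaving only D.
Row 4, column 1: row 4 has {C, D, E, F} and column 1 has {A, C, G}, leaving only B.
Row 4, column 6: row 4 has {B, C, D, E, F} and column 6 has {B, C, D, F, G}, leaving only A.
Row 4, column 7: row 4 has {A, B, C, D, E, F} and column 7 has {B, C, D, E}, leaving only G.
So row 4 reads: B D E C F A G.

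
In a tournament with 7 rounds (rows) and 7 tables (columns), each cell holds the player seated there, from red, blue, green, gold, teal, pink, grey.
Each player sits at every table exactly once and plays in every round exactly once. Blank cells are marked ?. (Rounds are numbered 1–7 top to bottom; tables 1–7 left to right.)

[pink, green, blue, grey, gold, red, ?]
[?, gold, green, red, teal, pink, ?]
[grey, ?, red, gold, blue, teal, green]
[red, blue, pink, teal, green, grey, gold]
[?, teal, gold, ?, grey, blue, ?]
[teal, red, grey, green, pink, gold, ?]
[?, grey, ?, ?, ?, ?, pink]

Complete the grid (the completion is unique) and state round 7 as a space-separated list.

Round 7, table 3: round 7 has {pink, grey} and table 3 has {red, blue, green, gold, pink, grey}, leaving only teal.
Round 7, table 4: round 7 has {teal, pink, grey} and table 4 has {red, green, gold, teal, grey}, leaving only blue.
Round 7, table 5: round 7 has {blue, teal, pink, grey} and table 5 has {blue, green, gold, teal, pink, grey}, leaving only red.
Round 7, table 6: round 7 has {red, blue, teal, pink, grey} and table 6 has {red, blue, gold, teal, pink, grey}, leaving only green.
Round 7, table 1: round 7 has {red, blue, green, teal, pink, grey} and table 1 has {red, teal, pink, grey}, leaving only gold.
So round 7 reads: gold grey teal blue red green pink.

gold grey teal blue red green pink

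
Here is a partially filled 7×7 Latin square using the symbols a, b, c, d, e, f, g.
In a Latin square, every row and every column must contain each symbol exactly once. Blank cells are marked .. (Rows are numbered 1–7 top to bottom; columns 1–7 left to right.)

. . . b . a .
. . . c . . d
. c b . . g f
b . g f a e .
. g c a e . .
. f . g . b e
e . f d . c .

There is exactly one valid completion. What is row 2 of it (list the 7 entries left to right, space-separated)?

g a e c b f d

Row 2, column 6: row 2 has {c, d} and column 6 has {a, b, c, e, g}, leaving only f.
Row 3, column 4: row 3 has {b, c, f, g} and column 4 has {a, b, c, d, f, g}, leaving only e.
Row 3, column 5: row 3 has {b, c, e, f, g} and column 5 has {a, e}, leaving only d.
Row 3, column 1: row 3 has {b, c, d, e, f, g} and column 1 has {b, e}, leaving only a.
Row 2, column 1: row 2 has {c, d, f} and column 1 has {a, b, e}, leaving only g.
Row 2, column 5: row 2 has {c, d, f, g} and column 5 has {a, d, e}, leaving only b.
Row 4, column 2: row 4 has {a, b, e, f, g} and column 2 has {c, f, g}, leaving only d.
Row 1, column 2: row 1 has {a, b} and column 2 has {c, d, f, g}, leaving only e.
Row 2, column 2: row 2 has {b, c, d, f, g} and column 2 has {c, d, e, f, g}, leaving only a.
Row 2, column 3: row 2 has {a, b, c, d, f, g} and column 3 has {b, c, f, g}, leaving only e.
So row 2 reads: g a e c b f d.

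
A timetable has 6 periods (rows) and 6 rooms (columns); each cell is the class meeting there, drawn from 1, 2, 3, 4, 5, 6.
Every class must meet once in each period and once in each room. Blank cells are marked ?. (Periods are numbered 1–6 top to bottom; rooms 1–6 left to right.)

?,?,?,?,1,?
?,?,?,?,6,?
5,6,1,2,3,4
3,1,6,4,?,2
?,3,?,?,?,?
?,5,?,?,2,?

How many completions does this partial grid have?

Period 1, room 1: eliminating its period and room leaves {2, 4, 6}.
Period 1, room 2: eliminating its period and room leaves {2, 4}.
Period 1, room 3: eliminating its period and room leaves {2, 3, 4, 5}.
Period 1, room 4: eliminating its period and room leaves {3, 5, 6}.
Period 1, room 6: eliminating its period and room leaves {3, 5, 6}.
Period 2, room 1: eliminating its period and room leaves {1, 2, 4}.
Period 2, room 2: eliminating its period and room leaves {2, 4}.
Period 2, room 3: eliminating its period and room leaves {2, 3, 4, 5}.
Period 2, room 4: eliminating its period and room leaves {1, 3, 5}.
Period 2, room 6: eliminating its period and room leaves {1, 3, 5}.
Period 4, room 5: eliminating its period and room leaves {5}.
Period 5, room 1: eliminating its period and room leaves {1, 2, 4, 6}.
Period 5, room 3: eliminating its period and room leaves {2, 4, 5}.
Period 5, room 4: eliminating its period and room leaves {1, 5, 6}.
Period 5, room 5: eliminating its period and room leaves {4, 5}.
Period 5, room 6: eliminating its period and room leaves {1, 5, 6}.
Period 6, room 1: eliminating its period and room leaves {1, 4, 6}.
Period 6, room 3: eliminating its period and room leaves {3, 4}.
Period 6, room 4: eliminating its period and room leaves {1, 3, 6}.
Period 6, room 6: eliminating its period and room leaves {1, 3, 6}.
Enumerating the assignments across these blanks that avoid any period or room repeat gives 40 completions.

40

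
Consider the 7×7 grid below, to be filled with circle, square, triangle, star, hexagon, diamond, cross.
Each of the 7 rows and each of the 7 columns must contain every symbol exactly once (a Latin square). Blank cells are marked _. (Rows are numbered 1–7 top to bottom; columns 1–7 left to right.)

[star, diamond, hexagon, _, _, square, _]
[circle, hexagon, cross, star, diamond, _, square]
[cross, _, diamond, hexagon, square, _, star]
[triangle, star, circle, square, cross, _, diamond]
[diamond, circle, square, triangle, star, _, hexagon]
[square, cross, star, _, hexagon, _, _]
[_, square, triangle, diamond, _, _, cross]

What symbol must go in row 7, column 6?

star

Row 2, column 6: row 2 has {circle, square, star, hexagon, diamond, cross} and column 6 has {square}, leaving only triangle.
Row 3, column 2: row 3 has {square, star, hexagon, diamond, cross} and column 2 has {circle, square, star, hexagon, diamond, cross}, leaving only triangle.
Row 3, column 6: row 3 has {square, triangle, star, hexagon, diamond, cross} and column 6 has {square, triangle}, leaving only circle.
Row 4, column 6: row 4 has {circle, square, triangle, star, diamond, cross} and column 6 has {circle, square, triangle}, leaving only hexagon.
Row 7 already has {square, triangle, diamond, cross} and column 6 already has {circle, square, triangle, hexagon}, so row 7, column 6 must be star.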